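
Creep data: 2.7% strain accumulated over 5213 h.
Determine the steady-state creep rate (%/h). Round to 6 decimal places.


Rate = 2.7 / 5213 = 0.000518 %/h

0.000518


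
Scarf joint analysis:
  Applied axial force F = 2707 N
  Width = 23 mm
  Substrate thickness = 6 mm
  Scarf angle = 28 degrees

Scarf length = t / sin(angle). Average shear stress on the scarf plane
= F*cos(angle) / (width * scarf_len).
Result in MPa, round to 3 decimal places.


Scarf length = 6 / sin(28 deg) = 12.7803 mm
cos(28 deg) = 0.882948
Shear = 2707 * 0.882948 / (23 * 12.7803)
= 8.131 MPa

8.131


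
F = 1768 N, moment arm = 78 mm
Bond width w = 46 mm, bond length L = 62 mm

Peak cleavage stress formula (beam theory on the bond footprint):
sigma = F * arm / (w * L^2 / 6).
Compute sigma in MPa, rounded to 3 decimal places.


sigma = (1768 * 78) / (46 * 3844 / 6)
= 137904 * 6 / 176824
= 827424 / 176824
= 4.679 MPa

4.679


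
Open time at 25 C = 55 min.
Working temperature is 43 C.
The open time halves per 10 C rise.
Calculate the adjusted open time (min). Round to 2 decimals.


factor = 2^((43 - 25) / 10) = 3.4822
ot = 55 / 3.4822 = 15.79 min

15.79


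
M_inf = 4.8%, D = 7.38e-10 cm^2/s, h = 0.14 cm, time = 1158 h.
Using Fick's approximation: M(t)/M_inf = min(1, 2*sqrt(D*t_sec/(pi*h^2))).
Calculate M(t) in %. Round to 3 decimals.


t = 4168800 s
ratio = min(1, 2*sqrt(7.38e-10*4168800/(pi*0.0196)))
= 0.447055
M(t) = 4.8 * 0.447055 = 2.146%

2.146


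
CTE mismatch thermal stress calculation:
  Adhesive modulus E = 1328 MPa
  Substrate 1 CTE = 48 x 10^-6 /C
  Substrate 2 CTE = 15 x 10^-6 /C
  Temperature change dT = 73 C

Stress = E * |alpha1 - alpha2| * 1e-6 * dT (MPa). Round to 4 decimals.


delta_alpha = |48 - 15| = 33 x 10^-6/C
Stress = 1328 * 33e-6 * 73
= 3.1992 MPa

3.1992


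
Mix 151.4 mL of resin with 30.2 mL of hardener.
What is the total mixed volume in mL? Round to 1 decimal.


Total = 151.4 + 30.2 = 181.6 mL

181.6


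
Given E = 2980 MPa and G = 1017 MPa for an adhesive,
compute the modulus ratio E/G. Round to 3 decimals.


E/G ratio = 2980 / 1017 = 2.930

2.930


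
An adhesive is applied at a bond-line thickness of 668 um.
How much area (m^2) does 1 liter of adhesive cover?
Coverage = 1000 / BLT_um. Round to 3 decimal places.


Coverage = 1000 / 668 = 1.497 m^2

1.497


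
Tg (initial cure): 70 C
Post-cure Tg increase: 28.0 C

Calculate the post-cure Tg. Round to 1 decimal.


Post-cure Tg = 70 + 28.0 = 98.0 C

98.0


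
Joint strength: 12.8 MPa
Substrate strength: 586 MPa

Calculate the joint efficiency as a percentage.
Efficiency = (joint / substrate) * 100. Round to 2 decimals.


Efficiency = (12.8 / 586) * 100 = 2.18%

2.18


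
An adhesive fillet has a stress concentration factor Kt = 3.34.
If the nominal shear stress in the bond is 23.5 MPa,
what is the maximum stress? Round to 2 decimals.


Max stress = 23.5 * 3.34 = 78.49 MPa

78.49


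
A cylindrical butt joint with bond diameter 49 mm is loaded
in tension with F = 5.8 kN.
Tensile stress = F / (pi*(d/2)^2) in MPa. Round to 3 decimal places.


Area = pi * (49/2)^2 = 1885.7410 mm^2
Stress = 5.8*1000 / 1885.7410
= 3.076 MPa

3.076


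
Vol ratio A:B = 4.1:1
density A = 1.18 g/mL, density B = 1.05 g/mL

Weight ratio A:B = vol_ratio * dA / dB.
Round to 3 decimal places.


Weight ratio = 4.1 * 1.18 / 1.05
= 4.608

4.608


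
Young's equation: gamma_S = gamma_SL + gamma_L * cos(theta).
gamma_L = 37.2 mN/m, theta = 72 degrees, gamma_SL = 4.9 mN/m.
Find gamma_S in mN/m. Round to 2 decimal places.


cos(72 deg) = 0.309017
gamma_S = 4.9 + 37.2 * 0.309017
= 16.40 mN/m

16.40


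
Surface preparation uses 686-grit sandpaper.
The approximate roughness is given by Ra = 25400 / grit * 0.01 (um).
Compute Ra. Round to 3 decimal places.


Ra = 25400 / 686 * 0.01
= 254 / 686
= 0.370 um

0.370


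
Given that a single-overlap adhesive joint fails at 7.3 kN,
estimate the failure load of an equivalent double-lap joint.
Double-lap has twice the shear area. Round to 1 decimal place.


Double-lap factor = 2
Expected load = 7.3 * 2 = 14.6 kN

14.6


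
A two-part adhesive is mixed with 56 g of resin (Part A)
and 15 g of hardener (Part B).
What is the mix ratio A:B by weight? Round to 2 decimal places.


Mix ratio = mass_A / mass_B
= 56 / 15
= 3.73

3.73


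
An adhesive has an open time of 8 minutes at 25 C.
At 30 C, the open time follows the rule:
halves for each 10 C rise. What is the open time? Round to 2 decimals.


Factor = 2^((30-25)/10) = 1.4142
Open time = 8 / 1.4142 = 5.66 min

5.66


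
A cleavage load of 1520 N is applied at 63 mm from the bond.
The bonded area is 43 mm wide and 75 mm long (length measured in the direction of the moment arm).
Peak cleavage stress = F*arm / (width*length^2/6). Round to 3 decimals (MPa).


Moment = 1520 * 63 = 95760 N*mm
Section modulus = 43 * 5625 / 6 = 241875 / 6 mm^3
Stress = 95760 / (241875 / 6) = 574560 / 241875
= 2.375 MPa

2.375


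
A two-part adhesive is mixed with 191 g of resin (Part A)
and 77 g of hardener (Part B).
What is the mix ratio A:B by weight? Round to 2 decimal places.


Mix ratio = mass_A / mass_B
= 191 / 77
= 2.48

2.48


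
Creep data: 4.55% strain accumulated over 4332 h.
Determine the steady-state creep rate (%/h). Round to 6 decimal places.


Rate = 4.55 / 4332 = 0.001050 %/h

0.001050


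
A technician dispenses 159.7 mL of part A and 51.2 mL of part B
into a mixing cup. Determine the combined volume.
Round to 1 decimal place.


Combined volume = 159.7 + 51.2
= 210.9 mL

210.9


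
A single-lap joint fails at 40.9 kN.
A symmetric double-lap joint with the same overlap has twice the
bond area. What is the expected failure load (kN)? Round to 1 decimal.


Double-lap load = 2 * 40.9 = 81.8 kN

81.8


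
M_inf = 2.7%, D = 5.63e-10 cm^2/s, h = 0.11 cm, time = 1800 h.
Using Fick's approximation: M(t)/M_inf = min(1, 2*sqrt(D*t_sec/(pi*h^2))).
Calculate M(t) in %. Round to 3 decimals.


t = 6480000 s
ratio = min(1, 2*sqrt(5.63e-10*6480000/(pi*0.0121)))
= 0.619590
M(t) = 2.7 * 0.619590 = 1.673%

1.673


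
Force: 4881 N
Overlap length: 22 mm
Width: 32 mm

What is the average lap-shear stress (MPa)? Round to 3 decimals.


Average shear stress = F / (overlap * width)
= 4881 / (22 * 32)
= 6.933 MPa

6.933


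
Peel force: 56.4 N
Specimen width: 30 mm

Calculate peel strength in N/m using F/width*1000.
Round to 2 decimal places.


Peel strength = 56.4 / 30 * 1000 = 1880.00 N/m

1880.00


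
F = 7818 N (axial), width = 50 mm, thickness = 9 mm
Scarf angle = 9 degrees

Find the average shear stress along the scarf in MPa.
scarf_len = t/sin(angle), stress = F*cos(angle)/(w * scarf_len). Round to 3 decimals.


scarf_len = 9/sin(9 deg) = 57.5321
cos(9 deg) = 0.987688
stress = 7818*0.987688/(50*57.5321) = 2.684 MPa

2.684


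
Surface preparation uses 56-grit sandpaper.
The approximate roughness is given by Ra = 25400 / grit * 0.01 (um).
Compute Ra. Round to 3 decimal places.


Ra = 25400 / 56 * 0.01
= 254 / 56
= 4.536 um

4.536


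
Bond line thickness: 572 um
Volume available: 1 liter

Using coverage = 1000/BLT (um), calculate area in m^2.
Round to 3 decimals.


1 L = 1e6 mm^3, thickness = 572 um = 0.572 mm
Area = 1e6 / 0.572 mm^2 = (1e6 / 0.572) / 1e6 m^2 = 1000 / 572 m^2
= 1.748 m^2

1.748


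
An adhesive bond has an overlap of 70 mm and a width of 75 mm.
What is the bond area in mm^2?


Bond area = overlap * width
= 70 * 75
= 5250 mm^2

5250


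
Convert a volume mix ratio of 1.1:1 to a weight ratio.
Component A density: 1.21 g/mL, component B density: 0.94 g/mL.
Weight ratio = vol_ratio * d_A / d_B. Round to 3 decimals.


= 1.1 * 1.21 / 0.94 = 1.416

1.416


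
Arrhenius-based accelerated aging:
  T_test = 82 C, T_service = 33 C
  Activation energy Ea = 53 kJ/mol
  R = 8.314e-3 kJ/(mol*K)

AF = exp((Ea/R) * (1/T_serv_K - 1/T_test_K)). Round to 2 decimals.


T_test_K = 355.15, T_serv_K = 306.15
AF = exp((53/8.314e-3) * (1/306.15 - 1/355.15))
= 17.69

17.69


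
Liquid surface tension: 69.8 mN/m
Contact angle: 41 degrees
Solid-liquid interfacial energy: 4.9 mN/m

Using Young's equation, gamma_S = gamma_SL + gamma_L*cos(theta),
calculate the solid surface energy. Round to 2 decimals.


gamma_S = 4.9 + 69.8 * cos(41)
= 57.58 mN/m

57.58


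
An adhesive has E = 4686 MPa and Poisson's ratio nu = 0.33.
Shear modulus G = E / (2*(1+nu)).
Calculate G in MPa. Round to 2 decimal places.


G = 4686 / (2*(1+0.33))
= 4686 / 2.66
= 1761.65 MPa

1761.65


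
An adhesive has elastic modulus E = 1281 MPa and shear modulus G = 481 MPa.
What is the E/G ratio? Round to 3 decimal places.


E/G = 1281 / 481 = 2.663

2.663


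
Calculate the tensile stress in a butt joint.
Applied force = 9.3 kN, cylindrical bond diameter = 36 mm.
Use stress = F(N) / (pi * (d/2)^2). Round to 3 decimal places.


A = pi * 18.0^2 = 1017.8760 mm^2
sigma = 9300.0 / 1017.8760 = 9.137 MPa

9.137


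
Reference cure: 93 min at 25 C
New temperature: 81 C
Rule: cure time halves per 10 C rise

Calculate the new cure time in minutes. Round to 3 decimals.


factor = 2^((81-25)/10) = 48.5029
t_new = 93 / 48.5029 = 1.917 min

1.917


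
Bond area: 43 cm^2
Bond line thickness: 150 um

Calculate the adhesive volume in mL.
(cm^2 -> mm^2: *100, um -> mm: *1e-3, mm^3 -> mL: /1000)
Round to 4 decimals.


V = 43*100 * 150*1e-3 / 1000
= 0.6450 mL

0.6450


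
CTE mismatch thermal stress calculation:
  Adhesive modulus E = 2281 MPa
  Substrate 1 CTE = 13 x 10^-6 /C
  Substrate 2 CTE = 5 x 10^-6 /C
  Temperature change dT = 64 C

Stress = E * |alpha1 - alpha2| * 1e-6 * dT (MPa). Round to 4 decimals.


delta_alpha = |13 - 5| = 8 x 10^-6/C
Stress = 2281 * 8e-6 * 64
= 1.1679 MPa

1.1679


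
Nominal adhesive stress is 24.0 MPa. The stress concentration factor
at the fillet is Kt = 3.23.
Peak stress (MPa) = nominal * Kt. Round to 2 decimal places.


Peak = 24.0 * 3.23 = 77.52 MPa

77.52


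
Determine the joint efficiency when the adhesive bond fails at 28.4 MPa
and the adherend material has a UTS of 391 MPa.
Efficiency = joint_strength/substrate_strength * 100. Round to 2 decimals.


Joint efficiency = 28.4 / 391 * 100
= 7.26%

7.26


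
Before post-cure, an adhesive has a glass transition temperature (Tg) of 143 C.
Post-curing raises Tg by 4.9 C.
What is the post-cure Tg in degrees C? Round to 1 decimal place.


Tg_post = Tg_base + delta_Tg
= 143 + 4.9
= 147.9 C

147.9


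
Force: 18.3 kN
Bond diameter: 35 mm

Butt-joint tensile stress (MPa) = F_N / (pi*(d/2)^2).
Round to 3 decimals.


F_N = 18.3 * 1000 = 18300.0 N
A = pi*(17.5)^2 = 962.1128 mm^2
stress = 18300.0 / 962.1128 = 19.021 MPa

19.021


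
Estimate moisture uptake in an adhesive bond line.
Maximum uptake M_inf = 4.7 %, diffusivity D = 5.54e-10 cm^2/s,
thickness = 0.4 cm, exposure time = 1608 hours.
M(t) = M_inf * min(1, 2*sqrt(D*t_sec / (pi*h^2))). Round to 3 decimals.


Convert time: 1608 h = 5788800 s
ratio = min(1, 2*sqrt(5.54e-10*5788800/(pi*0.4^2)))
= 0.159751
M(t) = 4.7 * 0.159751 = 0.751%

0.751


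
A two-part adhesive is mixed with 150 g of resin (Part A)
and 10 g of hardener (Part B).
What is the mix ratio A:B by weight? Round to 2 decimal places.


Mix ratio = mass_A / mass_B
= 150 / 10
= 15.00

15.00


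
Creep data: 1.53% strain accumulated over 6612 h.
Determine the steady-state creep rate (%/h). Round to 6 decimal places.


Rate = 1.53 / 6612 = 0.000231 %/h

0.000231


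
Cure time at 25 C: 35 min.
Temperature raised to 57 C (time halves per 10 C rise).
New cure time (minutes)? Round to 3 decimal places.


Acceleration factor = 2^(32/10) = 9.1896
New time = 35 / 9.1896 = 3.809 min

3.809


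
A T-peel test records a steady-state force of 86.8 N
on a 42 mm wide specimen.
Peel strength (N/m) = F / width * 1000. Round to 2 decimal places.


Peel strength = 86.8 / 42 * 1000
= 2066.67 N/m

2066.67


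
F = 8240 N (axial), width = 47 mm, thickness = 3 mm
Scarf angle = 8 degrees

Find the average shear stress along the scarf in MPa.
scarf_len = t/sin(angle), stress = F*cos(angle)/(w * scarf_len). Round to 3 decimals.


scarf_len = 3/sin(8 deg) = 21.5559
cos(8 deg) = 0.990268
stress = 8240*0.990268/(47*21.5559) = 8.054 MPa

8.054


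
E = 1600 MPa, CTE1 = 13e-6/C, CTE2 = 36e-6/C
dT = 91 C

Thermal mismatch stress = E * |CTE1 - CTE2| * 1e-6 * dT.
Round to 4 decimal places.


= 1600 * 23e-6 * 91
= 3.3488 MPa

3.3488


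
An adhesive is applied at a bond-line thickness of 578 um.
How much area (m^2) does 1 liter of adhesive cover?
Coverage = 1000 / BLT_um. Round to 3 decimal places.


Coverage = 1000 / 578 = 1.730 m^2

1.730


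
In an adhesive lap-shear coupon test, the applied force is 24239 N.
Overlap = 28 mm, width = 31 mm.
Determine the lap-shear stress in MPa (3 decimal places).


stress = F / (overlap * width)
= 24239 / (28 * 31)
= 27.925 MPa

27.925


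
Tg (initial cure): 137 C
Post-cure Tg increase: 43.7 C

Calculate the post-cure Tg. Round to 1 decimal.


Post-cure Tg = 137 + 43.7 = 180.7 C

180.7


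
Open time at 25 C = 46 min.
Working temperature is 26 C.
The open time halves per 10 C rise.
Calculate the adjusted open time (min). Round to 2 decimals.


factor = 2^((26 - 25) / 10) = 1.0718
ot = 46 / 1.0718 = 42.92 min

42.92


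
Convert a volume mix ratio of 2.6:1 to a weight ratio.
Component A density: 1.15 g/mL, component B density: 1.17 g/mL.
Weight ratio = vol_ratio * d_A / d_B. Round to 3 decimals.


= 2.6 * 1.15 / 1.17 = 2.556

2.556


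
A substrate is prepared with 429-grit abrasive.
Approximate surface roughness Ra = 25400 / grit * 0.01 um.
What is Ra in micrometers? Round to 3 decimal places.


Ra = 25400 / 429 * 0.01 = 0.592 um

0.592


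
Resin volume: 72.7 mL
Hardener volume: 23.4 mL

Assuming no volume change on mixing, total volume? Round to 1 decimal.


V_total = 72.7 + 23.4 = 96.1 mL

96.1


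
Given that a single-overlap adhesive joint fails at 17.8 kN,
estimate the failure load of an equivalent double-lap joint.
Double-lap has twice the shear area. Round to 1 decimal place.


Double-lap factor = 2
Expected load = 17.8 * 2 = 35.6 kN

35.6


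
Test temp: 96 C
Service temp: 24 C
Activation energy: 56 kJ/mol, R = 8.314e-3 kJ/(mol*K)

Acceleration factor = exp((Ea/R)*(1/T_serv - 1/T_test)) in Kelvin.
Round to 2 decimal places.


AF = exp((56/0.008314)*(1/297.15 - 1/369.15))
= 83.19

83.19


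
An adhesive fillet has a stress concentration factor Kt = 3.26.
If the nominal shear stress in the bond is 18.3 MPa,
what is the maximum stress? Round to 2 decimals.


Max stress = 18.3 * 3.26 = 59.66 MPa

59.66


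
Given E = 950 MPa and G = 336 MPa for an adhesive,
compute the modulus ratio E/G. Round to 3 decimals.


E/G ratio = 950 / 336 = 2.827

2.827


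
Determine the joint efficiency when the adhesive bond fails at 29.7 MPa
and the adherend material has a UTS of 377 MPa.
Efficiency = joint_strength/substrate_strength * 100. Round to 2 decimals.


Joint efficiency = 29.7 / 377 * 100
= 7.88%

7.88


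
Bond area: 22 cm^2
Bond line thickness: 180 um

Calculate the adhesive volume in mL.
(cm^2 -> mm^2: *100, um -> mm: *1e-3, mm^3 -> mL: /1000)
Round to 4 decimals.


V = 22*100 * 180*1e-3 / 1000
= 0.3960 mL

0.3960


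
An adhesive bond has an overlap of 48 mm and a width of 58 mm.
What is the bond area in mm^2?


Bond area = overlap * width
= 48 * 58
= 2784 mm^2

2784


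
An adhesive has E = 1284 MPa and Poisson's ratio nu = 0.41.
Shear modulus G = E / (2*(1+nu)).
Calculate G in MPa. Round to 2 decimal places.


G = 1284 / (2*(1+0.41))
= 1284 / 2.82
= 455.32 MPa

455.32


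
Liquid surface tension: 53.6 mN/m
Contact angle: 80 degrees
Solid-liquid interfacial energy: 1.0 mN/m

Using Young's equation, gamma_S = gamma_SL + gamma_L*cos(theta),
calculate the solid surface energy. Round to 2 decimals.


gamma_S = 1.0 + 53.6 * cos(80)
= 10.31 mN/m

10.31


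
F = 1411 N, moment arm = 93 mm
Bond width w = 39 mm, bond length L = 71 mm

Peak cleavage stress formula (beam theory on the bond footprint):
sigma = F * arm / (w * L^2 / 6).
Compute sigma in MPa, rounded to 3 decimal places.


sigma = (1411 * 93) / (39 * 5041 / 6)
= 131223 * 6 / 196599
= 787338 / 196599
= 4.005 MPa

4.005


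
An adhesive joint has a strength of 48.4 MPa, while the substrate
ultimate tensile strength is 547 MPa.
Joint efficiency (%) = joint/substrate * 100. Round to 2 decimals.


Efficiency = 48.4 / 547 * 100
= 8.85%

8.85


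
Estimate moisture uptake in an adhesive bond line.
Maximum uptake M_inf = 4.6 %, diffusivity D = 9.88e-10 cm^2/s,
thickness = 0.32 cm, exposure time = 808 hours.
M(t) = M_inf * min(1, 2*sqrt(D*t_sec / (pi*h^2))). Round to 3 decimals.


Convert time: 808 h = 2908800 s
ratio = min(1, 2*sqrt(9.88e-10*2908800/(pi*0.32^2)))
= 0.189034
M(t) = 4.6 * 0.189034 = 0.870%

0.870


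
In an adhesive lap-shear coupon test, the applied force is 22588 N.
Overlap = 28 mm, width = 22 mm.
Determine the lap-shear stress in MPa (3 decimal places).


stress = F / (overlap * width)
= 22588 / (28 * 22)
= 36.669 MPa

36.669


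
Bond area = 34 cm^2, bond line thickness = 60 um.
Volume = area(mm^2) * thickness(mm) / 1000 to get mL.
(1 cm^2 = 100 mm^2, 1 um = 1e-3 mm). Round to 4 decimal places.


area_mm2 = 34 * 100 = 3400
blt_mm = 60 * 1e-3 = 0.06
vol_mm3 = 3400 * 0.06 = 204.0
vol_mL = 204.0 / 1000 = 0.2040 mL

0.2040


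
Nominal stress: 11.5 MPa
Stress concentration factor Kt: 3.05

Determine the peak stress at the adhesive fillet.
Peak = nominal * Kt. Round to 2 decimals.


Peak stress = 11.5 * 3.05
= 35.08 MPa

35.08


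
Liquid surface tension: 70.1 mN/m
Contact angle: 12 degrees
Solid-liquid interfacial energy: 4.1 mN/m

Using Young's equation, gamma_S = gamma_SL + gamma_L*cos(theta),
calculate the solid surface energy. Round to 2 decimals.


gamma_S = 4.1 + 70.1 * cos(12)
= 72.67 mN/m

72.67


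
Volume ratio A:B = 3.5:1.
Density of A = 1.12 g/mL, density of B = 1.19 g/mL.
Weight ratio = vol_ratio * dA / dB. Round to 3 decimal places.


Wt ratio = 3.5 * 1.12 / 1.19
= 3.294

3.294


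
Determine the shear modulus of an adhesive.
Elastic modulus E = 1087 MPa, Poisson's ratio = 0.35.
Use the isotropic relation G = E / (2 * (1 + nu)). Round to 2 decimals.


G = 1087 / (2*(1+0.35)) = 1087 / 2.70
= 402.59 MPa

402.59


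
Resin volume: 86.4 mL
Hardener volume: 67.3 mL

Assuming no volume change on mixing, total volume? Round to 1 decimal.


V_total = 86.4 + 67.3 = 153.7 mL

153.7


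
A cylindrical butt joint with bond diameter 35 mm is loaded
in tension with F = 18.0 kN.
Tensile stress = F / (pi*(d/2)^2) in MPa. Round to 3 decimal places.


Area = pi * (35/2)^2 = 962.1128 mm^2
Stress = 18.0*1000 / 962.1128
= 18.709 MPa

18.709


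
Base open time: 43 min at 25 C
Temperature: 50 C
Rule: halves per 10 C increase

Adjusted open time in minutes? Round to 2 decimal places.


Acceleration = 2^((50-25)/10) = 5.6569
Open time = 43 / 5.6569 = 7.60 min

7.60


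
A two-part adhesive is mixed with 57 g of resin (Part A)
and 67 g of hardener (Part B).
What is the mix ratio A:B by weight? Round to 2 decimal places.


Mix ratio = mass_A / mass_B
= 57 / 67
= 0.85

0.85


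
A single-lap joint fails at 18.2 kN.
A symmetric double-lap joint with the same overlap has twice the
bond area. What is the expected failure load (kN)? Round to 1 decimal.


Double-lap load = 2 * 18.2 = 36.4 kN

36.4


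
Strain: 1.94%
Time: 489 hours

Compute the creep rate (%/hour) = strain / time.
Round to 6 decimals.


Creep rate = 1.94 / 489
= 0.003967 %/h

0.003967


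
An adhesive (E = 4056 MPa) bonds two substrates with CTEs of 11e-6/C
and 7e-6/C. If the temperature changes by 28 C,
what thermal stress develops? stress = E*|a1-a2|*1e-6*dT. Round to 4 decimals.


Stress = 4056 * |11 - 7| * 1e-6 * 28
= 0.4543 MPa

0.4543


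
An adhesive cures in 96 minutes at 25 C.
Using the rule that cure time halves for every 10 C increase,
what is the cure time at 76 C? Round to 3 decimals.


Factor = 2^((76 - 25) / 10) = 34.2968
Cure time = 96 / 34.2968
= 2.799 minutes

2.799


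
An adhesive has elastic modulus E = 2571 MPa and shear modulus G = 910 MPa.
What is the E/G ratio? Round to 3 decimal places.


E/G = 2571 / 910 = 2.825

2.825


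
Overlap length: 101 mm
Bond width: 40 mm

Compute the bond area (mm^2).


Bond area = 101 * 40 = 4040 mm^2

4040


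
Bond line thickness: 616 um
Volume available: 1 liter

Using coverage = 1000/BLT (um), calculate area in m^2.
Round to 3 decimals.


1 L = 1e6 mm^3, thickness = 616 um = 0.616 mm
Area = 1e6 / 0.616 mm^2 = (1e6 / 0.616) / 1e6 m^2 = 1000 / 616 m^2
= 1.623 m^2

1.623


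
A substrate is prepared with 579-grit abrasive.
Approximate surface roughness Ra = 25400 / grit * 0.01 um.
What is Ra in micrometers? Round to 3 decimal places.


Ra = 25400 / 579 * 0.01 = 0.439 um

0.439


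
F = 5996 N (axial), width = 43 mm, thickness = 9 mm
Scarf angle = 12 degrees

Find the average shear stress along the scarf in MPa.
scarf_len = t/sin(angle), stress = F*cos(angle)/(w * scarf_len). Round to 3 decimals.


scarf_len = 9/sin(12 deg) = 43.2876
cos(12 deg) = 0.978148
stress = 5996*0.978148/(43*43.2876) = 3.151 MPa

3.151


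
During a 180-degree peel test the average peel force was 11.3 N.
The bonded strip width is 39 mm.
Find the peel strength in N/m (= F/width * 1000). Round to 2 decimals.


Peel strength = F/width * 1000
= 11.3 / 39 * 1000
= 289.74 N/m

289.74


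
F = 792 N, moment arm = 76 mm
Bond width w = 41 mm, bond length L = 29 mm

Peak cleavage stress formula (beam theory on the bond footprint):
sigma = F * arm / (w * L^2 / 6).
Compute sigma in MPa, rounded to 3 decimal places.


sigma = (792 * 76) / (41 * 841 / 6)
= 60192 * 6 / 34481
= 361152 / 34481
= 10.474 MPa

10.474


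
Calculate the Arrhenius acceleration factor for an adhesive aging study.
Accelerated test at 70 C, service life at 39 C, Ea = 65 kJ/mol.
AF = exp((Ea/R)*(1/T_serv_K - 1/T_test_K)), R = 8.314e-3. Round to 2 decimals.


T_test = 343.15 K, T_serv = 312.15 K
Ea/R = 65 / 0.008314 = 7818.14
AF = exp(7818.14 * (1/312.15 - 1/343.15))
= 9.61

9.61


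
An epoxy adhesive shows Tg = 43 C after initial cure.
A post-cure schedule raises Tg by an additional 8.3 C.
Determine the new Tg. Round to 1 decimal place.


New Tg = 43 + 8.3
= 51.3 C

51.3


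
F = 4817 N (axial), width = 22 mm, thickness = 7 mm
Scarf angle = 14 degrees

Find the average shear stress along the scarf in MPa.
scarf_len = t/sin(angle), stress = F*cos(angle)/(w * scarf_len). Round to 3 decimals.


scarf_len = 7/sin(14 deg) = 28.9350
cos(14 deg) = 0.970296
stress = 4817*0.970296/(22*28.9350) = 7.342 MPa

7.342


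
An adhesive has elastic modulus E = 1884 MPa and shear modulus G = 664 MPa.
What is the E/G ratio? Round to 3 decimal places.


E/G = 1884 / 664 = 2.837

2.837


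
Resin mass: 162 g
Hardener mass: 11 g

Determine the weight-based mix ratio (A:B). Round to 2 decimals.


Ratio = 162 / 11 = 14.73

14.73


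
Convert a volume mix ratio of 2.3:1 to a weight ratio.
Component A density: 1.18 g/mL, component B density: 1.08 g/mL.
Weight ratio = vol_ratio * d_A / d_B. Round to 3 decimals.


= 2.3 * 1.18 / 1.08 = 2.513

2.513


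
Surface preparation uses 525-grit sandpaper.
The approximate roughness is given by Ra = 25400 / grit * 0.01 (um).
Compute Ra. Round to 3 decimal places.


Ra = 25400 / 525 * 0.01
= 254 / 525
= 0.484 um

0.484


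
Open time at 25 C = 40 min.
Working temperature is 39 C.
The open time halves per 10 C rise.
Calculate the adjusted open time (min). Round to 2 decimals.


factor = 2^((39 - 25) / 10) = 2.6390
ot = 40 / 2.6390 = 15.16 min

15.16


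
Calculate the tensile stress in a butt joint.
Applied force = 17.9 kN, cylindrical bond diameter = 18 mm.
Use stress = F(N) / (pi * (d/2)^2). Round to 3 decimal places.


A = pi * 9.0^2 = 254.4690 mm^2
sigma = 17900.0 / 254.4690 = 70.343 MPa

70.343


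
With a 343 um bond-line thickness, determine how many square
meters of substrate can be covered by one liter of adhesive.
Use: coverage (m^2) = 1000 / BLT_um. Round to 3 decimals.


Coverage = 1000 / 343 = 2.915 m^2

2.915


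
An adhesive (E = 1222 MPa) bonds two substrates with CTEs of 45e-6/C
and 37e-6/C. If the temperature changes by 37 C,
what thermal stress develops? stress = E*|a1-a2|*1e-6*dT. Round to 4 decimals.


Stress = 1222 * |45 - 37| * 1e-6 * 37
= 0.3617 MPa

0.3617


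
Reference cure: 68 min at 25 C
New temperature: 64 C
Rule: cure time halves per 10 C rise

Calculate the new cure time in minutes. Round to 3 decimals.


factor = 2^((64-25)/10) = 14.9285
t_new = 68 / 14.9285 = 4.555 min

4.555


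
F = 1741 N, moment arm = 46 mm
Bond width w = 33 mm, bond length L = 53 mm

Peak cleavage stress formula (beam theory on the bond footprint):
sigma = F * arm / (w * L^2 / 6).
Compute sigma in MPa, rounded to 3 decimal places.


sigma = (1741 * 46) / (33 * 2809 / 6)
= 80086 * 6 / 92697
= 480516 / 92697
= 5.184 MPa

5.184


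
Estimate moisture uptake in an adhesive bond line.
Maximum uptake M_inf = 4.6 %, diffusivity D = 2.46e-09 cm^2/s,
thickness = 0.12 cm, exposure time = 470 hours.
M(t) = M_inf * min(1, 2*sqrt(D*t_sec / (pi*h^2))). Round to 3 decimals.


Convert time: 470 h = 1692000 s
ratio = min(1, 2*sqrt(2.46e-09*1692000/(pi*0.12^2)))
= 0.606655
M(t) = 4.6 * 0.606655 = 2.791%

2.791


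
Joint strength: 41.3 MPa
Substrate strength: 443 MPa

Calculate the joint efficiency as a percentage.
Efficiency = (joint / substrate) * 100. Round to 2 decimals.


Efficiency = (41.3 / 443) * 100 = 9.32%

9.32


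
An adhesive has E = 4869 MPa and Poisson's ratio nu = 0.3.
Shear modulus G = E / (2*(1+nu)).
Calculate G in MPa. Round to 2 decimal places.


G = 4869 / (2*(1+0.3))
= 4869 / 2.60
= 1872.69 MPa

1872.69


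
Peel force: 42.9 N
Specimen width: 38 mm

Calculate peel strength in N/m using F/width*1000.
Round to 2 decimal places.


Peel strength = 42.9 / 38 * 1000 = 1128.95 N/m

1128.95


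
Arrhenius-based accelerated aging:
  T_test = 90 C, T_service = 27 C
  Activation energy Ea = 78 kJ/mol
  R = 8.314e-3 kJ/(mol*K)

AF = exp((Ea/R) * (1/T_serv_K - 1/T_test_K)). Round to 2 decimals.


T_test_K = 363.15, T_serv_K = 300.15
AF = exp((78/8.314e-3) * (1/300.15 - 1/363.15))
= 226.45

226.45


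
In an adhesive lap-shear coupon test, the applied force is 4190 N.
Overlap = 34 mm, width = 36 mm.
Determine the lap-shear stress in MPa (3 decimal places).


stress = F / (overlap * width)
= 4190 / (34 * 36)
= 3.423 MPa

3.423


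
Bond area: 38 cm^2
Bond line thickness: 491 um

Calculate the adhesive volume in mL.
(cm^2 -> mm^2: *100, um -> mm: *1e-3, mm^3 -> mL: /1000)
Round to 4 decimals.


V = 38*100 * 491*1e-3 / 1000
= 1.8658 mL

1.8658


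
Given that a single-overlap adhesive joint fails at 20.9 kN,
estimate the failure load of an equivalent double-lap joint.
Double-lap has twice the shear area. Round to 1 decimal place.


Double-lap factor = 2
Expected load = 20.9 * 2 = 41.8 kN

41.8


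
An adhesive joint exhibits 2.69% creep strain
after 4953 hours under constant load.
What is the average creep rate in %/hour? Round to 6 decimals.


Creep rate = strain / time
= 2.69 / 4953
= 0.000543 %/h

0.000543


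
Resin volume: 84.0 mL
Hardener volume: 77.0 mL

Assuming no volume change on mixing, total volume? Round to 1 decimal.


V_total = 84.0 + 77.0 = 161.0 mL

161.0


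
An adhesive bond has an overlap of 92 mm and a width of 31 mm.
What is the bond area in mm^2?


Bond area = overlap * width
= 92 * 31
= 2852 mm^2

2852


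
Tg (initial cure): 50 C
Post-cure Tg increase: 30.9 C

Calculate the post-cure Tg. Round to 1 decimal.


Post-cure Tg = 50 + 30.9 = 80.9 C

80.9


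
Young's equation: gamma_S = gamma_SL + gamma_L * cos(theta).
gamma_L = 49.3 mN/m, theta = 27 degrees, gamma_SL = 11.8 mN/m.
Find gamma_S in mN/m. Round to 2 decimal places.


cos(27 deg) = 0.891007
gamma_S = 11.8 + 49.3 * 0.891007
= 55.73 mN/m

55.73


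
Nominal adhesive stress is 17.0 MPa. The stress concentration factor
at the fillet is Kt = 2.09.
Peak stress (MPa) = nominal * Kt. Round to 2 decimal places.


Peak = 17.0 * 2.09 = 35.53 MPa

35.53


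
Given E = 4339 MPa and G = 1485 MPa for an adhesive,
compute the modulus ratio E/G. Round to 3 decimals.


E/G ratio = 4339 / 1485 = 2.922

2.922


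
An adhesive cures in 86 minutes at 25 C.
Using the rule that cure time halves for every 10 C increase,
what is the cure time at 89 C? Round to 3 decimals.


Factor = 2^((89 - 25) / 10) = 84.4485
Cure time = 86 / 84.4485
= 1.018 minutes

1.018


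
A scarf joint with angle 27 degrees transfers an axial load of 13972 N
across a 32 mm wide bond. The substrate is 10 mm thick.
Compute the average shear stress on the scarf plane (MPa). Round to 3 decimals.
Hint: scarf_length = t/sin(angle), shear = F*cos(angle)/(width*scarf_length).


scarf_length = 10 / sin(27 deg) = 22.0269 mm
cos(27 deg) = 0.891007
shear stress = 13972 * 0.891007 / (32 * 22.0269)
= 17.662 MPa

17.662


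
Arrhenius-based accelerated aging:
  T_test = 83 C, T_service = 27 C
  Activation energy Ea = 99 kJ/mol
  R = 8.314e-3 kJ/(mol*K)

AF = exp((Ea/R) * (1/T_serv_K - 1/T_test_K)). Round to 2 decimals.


T_test_K = 356.15, T_serv_K = 300.15
AF = exp((99/8.314e-3) * (1/300.15 - 1/356.15))
= 511.81

511.81


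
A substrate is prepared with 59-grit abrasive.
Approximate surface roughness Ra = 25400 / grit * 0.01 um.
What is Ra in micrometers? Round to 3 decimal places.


Ra = 25400 / 59 * 0.01 = 4.305 um

4.305


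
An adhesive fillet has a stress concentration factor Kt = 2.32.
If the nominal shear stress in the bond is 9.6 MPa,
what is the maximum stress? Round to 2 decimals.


Max stress = 9.6 * 2.32 = 22.27 MPa

22.27


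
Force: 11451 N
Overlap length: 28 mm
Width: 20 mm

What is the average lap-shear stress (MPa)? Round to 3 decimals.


Average shear stress = F / (overlap * width)
= 11451 / (28 * 20)
= 20.448 MPa

20.448


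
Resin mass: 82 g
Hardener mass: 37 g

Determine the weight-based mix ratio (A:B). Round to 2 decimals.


Ratio = 82 / 37 = 2.22

2.22


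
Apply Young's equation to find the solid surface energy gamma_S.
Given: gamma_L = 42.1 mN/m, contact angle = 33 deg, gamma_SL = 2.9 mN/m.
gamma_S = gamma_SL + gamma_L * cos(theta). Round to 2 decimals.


theta_rad = 33 * pi/180 = 0.575959
gamma_S = 2.9 + 42.1 * cos(0.575959)
= 38.21 mN/m

38.21


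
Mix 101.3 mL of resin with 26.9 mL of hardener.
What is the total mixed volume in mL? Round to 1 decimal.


Total = 101.3 + 26.9 = 128.2 mL

128.2


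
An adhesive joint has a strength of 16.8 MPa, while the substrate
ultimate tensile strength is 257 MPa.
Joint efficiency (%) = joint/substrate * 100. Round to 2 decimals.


Efficiency = 16.8 / 257 * 100
= 6.54%

6.54


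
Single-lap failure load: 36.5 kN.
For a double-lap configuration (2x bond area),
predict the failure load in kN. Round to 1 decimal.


Failure load = 36.5 * 2 = 73.0 kN

73.0


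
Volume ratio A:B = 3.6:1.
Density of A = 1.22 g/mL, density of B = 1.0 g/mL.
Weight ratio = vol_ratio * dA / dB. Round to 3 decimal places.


Wt ratio = 3.6 * 1.22 / 1.0
= 4.392

4.392


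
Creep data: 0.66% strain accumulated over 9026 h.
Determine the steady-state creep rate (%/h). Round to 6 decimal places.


Rate = 0.66 / 9026 = 0.000073 %/h

0.000073


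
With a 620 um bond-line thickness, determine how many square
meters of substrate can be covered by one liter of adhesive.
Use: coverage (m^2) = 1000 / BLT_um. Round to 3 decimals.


Coverage = 1000 / 620 = 1.613 m^2

1.613


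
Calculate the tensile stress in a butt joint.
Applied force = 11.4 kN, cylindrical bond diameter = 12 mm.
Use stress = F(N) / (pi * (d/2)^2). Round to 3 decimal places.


A = pi * 6.0^2 = 113.0973 mm^2
sigma = 11400.0 / 113.0973 = 100.798 MPa

100.798


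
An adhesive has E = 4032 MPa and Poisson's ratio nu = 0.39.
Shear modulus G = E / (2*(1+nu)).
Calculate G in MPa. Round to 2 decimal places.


G = 4032 / (2*(1+0.39))
= 4032 / 2.78
= 1450.36 MPa

1450.36


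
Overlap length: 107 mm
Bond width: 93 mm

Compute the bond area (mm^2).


Bond area = 107 * 93 = 9951 mm^2

9951


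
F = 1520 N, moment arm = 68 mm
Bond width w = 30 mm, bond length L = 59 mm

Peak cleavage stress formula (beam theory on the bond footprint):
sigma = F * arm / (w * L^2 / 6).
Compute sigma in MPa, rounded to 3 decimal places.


sigma = (1520 * 68) / (30 * 3481 / 6)
= 103360 * 6 / 104430
= 620160 / 104430
= 5.939 MPa

5.939


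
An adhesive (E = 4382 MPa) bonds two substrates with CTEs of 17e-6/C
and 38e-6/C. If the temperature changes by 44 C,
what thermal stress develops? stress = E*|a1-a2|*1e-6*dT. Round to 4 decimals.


Stress = 4382 * |17 - 38| * 1e-6 * 44
= 4.0490 MPa

4.0490


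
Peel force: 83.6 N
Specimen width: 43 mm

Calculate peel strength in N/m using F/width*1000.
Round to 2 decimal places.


Peel strength = 83.6 / 43 * 1000 = 1944.19 N/m

1944.19


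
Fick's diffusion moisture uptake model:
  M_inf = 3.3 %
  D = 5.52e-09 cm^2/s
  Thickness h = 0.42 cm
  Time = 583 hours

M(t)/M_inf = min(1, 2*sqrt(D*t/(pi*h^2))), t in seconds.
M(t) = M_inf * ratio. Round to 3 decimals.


t_sec = 583 * 3600 = 2098800
ratio = 2*sqrt(5.52e-09*2098800/(pi*0.42^2))
= min(1, 0.289175)
= 0.289175
M(t) = 3.3 * 0.289175 = 0.954 %

0.954


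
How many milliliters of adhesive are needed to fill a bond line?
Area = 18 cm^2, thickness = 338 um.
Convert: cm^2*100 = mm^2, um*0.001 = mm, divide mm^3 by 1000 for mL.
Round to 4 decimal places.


= (18 * 100) * (338 * 0.001) / 1000
= 0.6084 mL

0.6084


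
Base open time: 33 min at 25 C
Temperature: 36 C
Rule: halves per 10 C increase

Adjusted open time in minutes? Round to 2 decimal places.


Acceleration = 2^((36-25)/10) = 2.1435
Open time = 33 / 2.1435 = 15.40 min

15.40


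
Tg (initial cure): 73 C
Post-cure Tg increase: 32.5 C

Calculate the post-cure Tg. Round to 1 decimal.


Post-cure Tg = 73 + 32.5 = 105.5 C

105.5


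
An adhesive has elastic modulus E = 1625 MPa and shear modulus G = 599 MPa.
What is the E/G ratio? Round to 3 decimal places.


E/G = 1625 / 599 = 2.713

2.713


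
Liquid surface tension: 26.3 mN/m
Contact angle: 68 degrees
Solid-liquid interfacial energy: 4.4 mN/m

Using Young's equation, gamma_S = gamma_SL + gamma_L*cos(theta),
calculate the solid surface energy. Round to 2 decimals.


gamma_S = 4.4 + 26.3 * cos(68)
= 14.25 mN/m

14.25


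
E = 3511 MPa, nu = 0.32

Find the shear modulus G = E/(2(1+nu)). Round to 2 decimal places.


G = 3511 / (2 * 1.32)
= 1329.92 MPa

1329.92


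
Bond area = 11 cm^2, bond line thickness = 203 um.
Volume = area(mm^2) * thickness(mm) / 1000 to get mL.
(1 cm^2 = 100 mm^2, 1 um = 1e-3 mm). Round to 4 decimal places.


area_mm2 = 11 * 100 = 1100
blt_mm = 203 * 1e-3 = 0.203
vol_mm3 = 1100 * 0.203 = 223.3
vol_mL = 223.3 / 1000 = 0.2233 mL

0.2233


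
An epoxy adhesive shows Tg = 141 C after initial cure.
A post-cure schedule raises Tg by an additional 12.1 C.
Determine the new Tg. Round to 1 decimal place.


New Tg = 141 + 12.1
= 153.1 C

153.1


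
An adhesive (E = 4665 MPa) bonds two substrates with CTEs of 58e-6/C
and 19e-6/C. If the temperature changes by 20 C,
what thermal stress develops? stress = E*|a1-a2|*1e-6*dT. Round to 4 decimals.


Stress = 4665 * |58 - 19| * 1e-6 * 20
= 3.6387 MPa

3.6387


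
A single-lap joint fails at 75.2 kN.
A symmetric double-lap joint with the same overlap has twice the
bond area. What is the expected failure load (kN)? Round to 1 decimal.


Double-lap load = 2 * 75.2 = 150.4 kN

150.4


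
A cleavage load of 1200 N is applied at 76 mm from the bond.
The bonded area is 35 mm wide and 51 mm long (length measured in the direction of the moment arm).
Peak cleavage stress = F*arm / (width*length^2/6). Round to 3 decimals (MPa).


Moment = 1200 * 76 = 91200 N*mm
Section modulus = 35 * 2601 / 6 = 91035 / 6 mm^3
Stress = 91200 / (91035 / 6) = 547200 / 91035
= 6.011 MPa

6.011


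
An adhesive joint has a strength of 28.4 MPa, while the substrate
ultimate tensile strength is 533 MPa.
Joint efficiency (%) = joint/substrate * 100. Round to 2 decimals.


Efficiency = 28.4 / 533 * 100
= 5.33%

5.33


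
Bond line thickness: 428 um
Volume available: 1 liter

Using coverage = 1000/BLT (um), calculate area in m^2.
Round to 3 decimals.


1 L = 1e6 mm^3, thickness = 428 um = 0.428 mm
Area = 1e6 / 0.428 mm^2 = (1e6 / 0.428) / 1e6 m^2 = 1000 / 428 m^2
= 2.336 m^2

2.336


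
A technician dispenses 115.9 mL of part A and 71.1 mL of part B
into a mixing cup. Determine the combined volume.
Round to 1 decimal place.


Combined volume = 115.9 + 71.1
= 187.0 mL

187.0


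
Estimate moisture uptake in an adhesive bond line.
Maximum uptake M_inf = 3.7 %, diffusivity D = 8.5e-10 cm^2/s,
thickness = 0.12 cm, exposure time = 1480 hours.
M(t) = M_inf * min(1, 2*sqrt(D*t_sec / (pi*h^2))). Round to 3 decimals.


Convert time: 1480 h = 5328000 s
ratio = min(1, 2*sqrt(8.5e-10*5328000/(pi*0.12^2)))
= 0.632798
M(t) = 3.7 * 0.632798 = 2.341%

2.341


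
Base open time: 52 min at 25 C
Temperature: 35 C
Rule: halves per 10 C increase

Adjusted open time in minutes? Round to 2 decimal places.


Acceleration = 2^((35-25)/10) = 2.0000
Open time = 52 / 2.0000 = 26.00 min

26.00


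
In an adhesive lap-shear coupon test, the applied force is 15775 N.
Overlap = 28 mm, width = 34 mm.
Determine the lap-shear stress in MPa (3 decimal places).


stress = F / (overlap * width)
= 15775 / (28 * 34)
= 16.570 MPa

16.570


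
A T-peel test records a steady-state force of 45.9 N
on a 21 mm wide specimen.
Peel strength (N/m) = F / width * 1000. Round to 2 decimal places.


Peel strength = 45.9 / 21 * 1000
= 2185.71 N/m

2185.71


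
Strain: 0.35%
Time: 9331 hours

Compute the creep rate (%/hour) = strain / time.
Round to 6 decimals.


Creep rate = 0.35 / 9331
= 0.000038 %/h

0.000038


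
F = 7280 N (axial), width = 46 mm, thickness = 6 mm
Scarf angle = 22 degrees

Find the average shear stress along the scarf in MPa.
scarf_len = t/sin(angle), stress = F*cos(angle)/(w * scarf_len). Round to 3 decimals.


scarf_len = 6/sin(22 deg) = 16.0168
cos(22 deg) = 0.927184
stress = 7280*0.927184/(46*16.0168) = 9.161 MPa

9.161


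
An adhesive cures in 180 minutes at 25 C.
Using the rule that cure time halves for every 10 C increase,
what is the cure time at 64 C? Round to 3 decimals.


Factor = 2^((64 - 25) / 10) = 14.9285
Cure time = 180 / 14.9285
= 12.057 minutes

12.057


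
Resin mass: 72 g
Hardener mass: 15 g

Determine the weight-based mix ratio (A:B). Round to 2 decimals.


Ratio = 72 / 15 = 4.80

4.80


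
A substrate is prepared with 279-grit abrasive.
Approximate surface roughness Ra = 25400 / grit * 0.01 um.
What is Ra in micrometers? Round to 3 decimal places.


Ra = 25400 / 279 * 0.01 = 0.910 um

0.910


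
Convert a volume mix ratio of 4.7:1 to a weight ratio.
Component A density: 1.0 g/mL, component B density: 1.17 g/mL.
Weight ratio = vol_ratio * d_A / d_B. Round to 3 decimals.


= 4.7 * 1.0 / 1.17 = 4.017

4.017


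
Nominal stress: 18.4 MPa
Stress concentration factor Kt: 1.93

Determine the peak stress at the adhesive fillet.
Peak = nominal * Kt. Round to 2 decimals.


Peak stress = 18.4 * 1.93
= 35.51 MPa

35.51


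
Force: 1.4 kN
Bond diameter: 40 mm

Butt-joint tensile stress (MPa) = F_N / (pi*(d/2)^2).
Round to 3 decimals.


F_N = 1.4 * 1000 = 1400.0 N
A = pi*(20.0)^2 = 1256.6371 mm^2
stress = 1400.0 / 1256.6371 = 1.114 MPa

1.114
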